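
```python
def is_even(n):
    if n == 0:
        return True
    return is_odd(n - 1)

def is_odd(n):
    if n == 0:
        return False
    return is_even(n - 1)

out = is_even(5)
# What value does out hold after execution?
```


is_even(5)
= is_odd(4)
= is_even(3)
= is_odd(2)
= is_even(1)
= is_odd(0)
n == 0: return False
= False


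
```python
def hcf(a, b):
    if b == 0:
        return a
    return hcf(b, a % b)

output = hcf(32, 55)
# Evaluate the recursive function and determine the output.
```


hcf(32, 55)
= hcf(55, 32 % 55) = hcf(55, 32)
= hcf(32, 55 % 32) = hcf(32, 23)
= hcf(23, 32 % 23) = hcf(23, 9)
= hcf(9, 23 % 9) = hcf(9, 5)
= hcf(5, 9 % 5) = hcf(5, 4)
= hcf(4, 5 % 4) = hcf(4, 1)
= hcf(1, 4 % 1) = hcf(1, 0)
b == 0, return a = 1


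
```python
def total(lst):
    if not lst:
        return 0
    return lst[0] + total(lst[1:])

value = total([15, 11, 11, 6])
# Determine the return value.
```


total([15, 11, 11, 6])
= 15 + total([11, 11, 6])
= 15 + 11 + total([11, 6])
= 15 + 11 + 11 + total([6])
= 15 + 11 + 11 + 6 + total([])
= 15 + 11 + 11 + 6 + 0
= 43


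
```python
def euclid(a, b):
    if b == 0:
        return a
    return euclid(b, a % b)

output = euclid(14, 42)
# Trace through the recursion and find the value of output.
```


euclid(14, 42)
= euclid(42, 14 % 42) = euclid(42, 14)
= euclid(14, 42 % 14) = euclid(14, 0)
b == 0, return a = 14


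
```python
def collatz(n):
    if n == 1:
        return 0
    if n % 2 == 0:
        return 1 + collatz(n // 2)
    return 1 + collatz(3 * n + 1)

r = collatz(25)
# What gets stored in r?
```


collatz(25)
25 is odd -> 3*25+1 = 76 -> collatz(76)
76 is even -> collatz(38)
38 is even -> collatz(19)
19 is odd -> 3*19+1 = 58 -> collatz(58)
58 is even -> collatz(29)
29 is odd -> 3*29+1 = 88 -> collatz(88)
88 is even -> collatz(44)
44 is even -> collatz(22)
22 is even -> collatz(11)
11 is odd -> 3*11+1 = 34 -> collatz(34)
34 is even -> collatz(17)
17 is odd -> 3*17+1 = 52 -> collatz(52)
52 is even -> collatz(26)
26 is even -> collatz(13)
13 is odd -> 3*13+1 = 40 -> collatz(40)
40 is even -> collatz(20)
20 is even -> collatz(10)
10 is even -> collatz(5)
5 is odd -> 3*5+1 = 16 -> collatz(16)
16 is even -> collatz(8)
8 is even -> collatz(4)
4 is even -> collatz(2)
2 is even -> collatz(1)
Reached 1 after 23 steps
= 23


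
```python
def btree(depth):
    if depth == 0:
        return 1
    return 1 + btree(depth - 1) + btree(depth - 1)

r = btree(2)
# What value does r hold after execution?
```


btree(2)
= 1 + btree(1) + btree(1)
= 1 + 2 * btree(1)
btree(k) = 2^(k+1) - 1
btree(0) = 1
btree(1) = 3
btree(2) = 7
btree(2) = 2^3 - 1 = 7


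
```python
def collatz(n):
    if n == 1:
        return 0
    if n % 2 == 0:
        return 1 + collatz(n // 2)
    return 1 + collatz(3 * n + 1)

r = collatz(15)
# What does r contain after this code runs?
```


collatz(15)
15 is odd -> 3*15+1 = 46 -> collatz(46)
46 is even -> collatz(23)
23 is odd -> 3*23+1 = 70 -> collatz(70)
70 is even -> collatz(35)
35 is odd -> 3*35+1 = 106 -> collatz(106)
106 is even -> collatz(53)
53 is odd -> 3*53+1 = 160 -> collatz(160)
160 is even -> collatz(80)
80 is even -> collatz(40)
40 is even -> collatz(20)
20 is even -> collatz(10)
10 is even -> collatz(5)
5 is odd -> 3*5+1 = 16 -> collatz(16)
16 is even -> collatz(8)
8 is even -> collatz(4)
4 is even -> collatz(2)
2 is even -> collatz(1)
Reached 1 after 17 steps
= 17


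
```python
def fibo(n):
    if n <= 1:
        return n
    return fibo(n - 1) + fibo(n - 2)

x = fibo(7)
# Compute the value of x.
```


fibo(7)
= fibo(6) + fibo(5)
= (fibo(5) + fibo(4)) + fibo(5)
Computing bottom-up: fibo(0)=0, fibo(1)=1, fibo(2)=1, fibo(3)=2, fibo(4)=3, fibo(5)=5, fibo(6)=8, fibo(7)=13
= 13


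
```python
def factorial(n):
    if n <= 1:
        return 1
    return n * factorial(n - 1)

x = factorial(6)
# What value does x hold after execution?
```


factorial(6)
= 6 * factorial(5)
= 6 * 5 * factorial(4)
= 6 * 5 * 4 * factorial(3)
= 6 * 5 * 4 * 3 * factorial(2)
= 6 * 5 * 4 * 3 * 2 * factorial(1)
= 6 * 5 * 4 * 3 * 2 * 1
= 720


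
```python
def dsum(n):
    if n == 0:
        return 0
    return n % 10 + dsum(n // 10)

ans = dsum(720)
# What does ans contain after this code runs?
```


dsum(720)
= 0 + dsum(72)
= 0 + 2 + dsum(7)
= 0 + 2 + 7 + dsum(0)
= 0 + 2 + 7 + 0
= 9


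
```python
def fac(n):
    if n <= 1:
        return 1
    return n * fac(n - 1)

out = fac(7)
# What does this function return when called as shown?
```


fac(7)
= 7 * fac(6)
= 7 * 6 * fac(5)
= 7 * 6 * 5 * fac(4)
= 7 * 6 * 5 * 4 * fac(3)
= 7 * 6 * 5 * 4 * 3 * fac(2)
= 7 * 6 * 5 * 4 * 3 * 2 * fac(1)
= 7 * 6 * 5 * 4 * 3 * 2 * 1
= 5040


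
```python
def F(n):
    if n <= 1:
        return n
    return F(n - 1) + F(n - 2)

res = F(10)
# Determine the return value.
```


F(10)
= F(9) + F(8)
= (F(8) + F(7)) + F(8)
Computing bottom-up: F(0)=0, F(1)=1, F(2)=1, F(3)=2, F(4)=3, F(5)=5, F(6)=8, F(7)=13, F(8)=21, F(9)=34, F(10)=55
= 55


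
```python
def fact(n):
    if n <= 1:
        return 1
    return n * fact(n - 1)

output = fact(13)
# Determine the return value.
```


fact(13)
= 13 * fact(12)
= 13 * 12 * fact(11)
= 13 * 12 * 11 * fact(10)
= 13 * 12 * 11 * 10 * fact(9)
= 13 * 12 * 11 * 10 * 9 * fact(8)
= 13 * 12 * 11 * 10 * 9 * 8 * fact(7)
= 13 * 12 * 11 * 10 * 9 * 8 * 7 * fact(6)
= 13 * 12 * 11 * 10 * 9 * 8 * 7 * 6 * fact(5)
= 13 * 12 * 11 * 10 * 9 * 8 * 7 * 6 * 5 * fact(4)
= 13 * 12 * 11 * 10 * 9 * 8 * 7 * 6 * 5 * 4 * fact(3)
= 13 * 12 * 11 * 10 * 9 * 8 * 7 * 6 * 5 * 4 * 3 * fact(2)
= 13 * 12 * 11 * 10 * 9 * 8 * 7 * 6 * 5 * 4 * 3 * 2 * fact(1)
= 13 * 12 * 11 * 10 * 9 * 8 * 7 * 6 * 5 * 4 * 3 * 2 * 1
= 6227020800


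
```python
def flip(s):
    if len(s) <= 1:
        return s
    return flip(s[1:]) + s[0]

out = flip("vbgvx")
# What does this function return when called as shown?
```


flip("vbgvx")
= flip("bgvx") + "v"
= flip("gvx") + "b" + "v"
= flip("vx") + "g" + "b" + "v"
= flip("x") + "v" + "g" + "b" + "v"
= "x" + "v" + "g" + "b" + "v"
= "xvgbv"


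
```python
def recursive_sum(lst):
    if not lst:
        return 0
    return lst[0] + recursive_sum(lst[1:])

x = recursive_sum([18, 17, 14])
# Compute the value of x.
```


recursive_sum([18, 17, 14])
= 18 + recursive_sum([17, 14])
= 18 + 17 + recursive_sum([14])
= 18 + 17 + 14 + recursive_sum([])
= 18 + 17 + 14 + 0
= 49


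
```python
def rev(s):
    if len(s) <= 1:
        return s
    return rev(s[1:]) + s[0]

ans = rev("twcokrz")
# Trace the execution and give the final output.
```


rev("twcokrz")
= rev("wcokrz") + "t"
= rev("cokrz") + "w" + "t"
= rev("okrz") + "c" + "w" + "t"
= rev("krz") + "o" + "c" + "w" + "t"
= rev("rz") + "k" + "o" + "c" + "w" + "t"
= rev("z") + "r" + "k" + "o" + "c" + "w" + "t"
= "z" + "r" + "k" + "o" + "c" + "w" + "t"
= "zrkocwt"


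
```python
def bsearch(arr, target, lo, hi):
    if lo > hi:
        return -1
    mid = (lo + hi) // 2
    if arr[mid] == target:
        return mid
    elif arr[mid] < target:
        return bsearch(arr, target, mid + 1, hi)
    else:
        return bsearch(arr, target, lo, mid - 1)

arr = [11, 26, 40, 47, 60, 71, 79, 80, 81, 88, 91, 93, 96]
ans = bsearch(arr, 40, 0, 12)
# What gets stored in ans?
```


bsearch(arr, 40, 0, 12)
lo=0, hi=12, mid=6, arr[mid]=79
79 > 40, search left half
lo=0, hi=5, mid=2, arr[mid]=40
arr[2] == 40, found at index 2
= 2


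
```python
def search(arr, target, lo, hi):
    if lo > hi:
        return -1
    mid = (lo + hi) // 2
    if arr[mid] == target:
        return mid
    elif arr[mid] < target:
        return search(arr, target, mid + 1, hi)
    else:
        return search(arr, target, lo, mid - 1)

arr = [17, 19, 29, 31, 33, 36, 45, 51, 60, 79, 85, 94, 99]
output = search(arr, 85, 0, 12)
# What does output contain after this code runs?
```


search(arr, 85, 0, 12)
lo=0, hi=12, mid=6, arr[mid]=45
45 < 85, search right half
lo=7, hi=12, mid=9, arr[mid]=79
79 < 85, search right half
lo=10, hi=12, mid=11, arr[mid]=94
94 > 85, search left half
lo=10, hi=10, mid=10, arr[mid]=85
arr[10] == 85, found at index 10
= 10


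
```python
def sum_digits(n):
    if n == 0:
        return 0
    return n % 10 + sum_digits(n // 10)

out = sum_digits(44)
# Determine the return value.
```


sum_digits(44)
= 4 + sum_digits(4)
= 4 + 4 + sum_digits(0)
= 4 + 4 + 0
= 8


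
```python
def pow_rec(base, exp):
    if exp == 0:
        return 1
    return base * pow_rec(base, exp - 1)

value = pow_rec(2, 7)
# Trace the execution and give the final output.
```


pow_rec(2, 7)
= 2 * pow_rec(2, 6)
= 2 * 2 * pow_rec(2, 5)
= 2 * 2 * 2 * pow_rec(2, 4)
= 2 * 2 * 2 * 2 * pow_rec(2, 3)
= 2 * 2 * 2 * 2 * 2 * pow_rec(2, 2)
= 2 * 2 * 2 * 2 * 2 * 2 * pow_rec(2, 1)
= 2 * 2 * 2 * 2 * 2 * 2 * 2 * pow_rec(2, 0)
= 2 * 2 * 2 * 2 * 2 * 2 * 2 * 1
= 128


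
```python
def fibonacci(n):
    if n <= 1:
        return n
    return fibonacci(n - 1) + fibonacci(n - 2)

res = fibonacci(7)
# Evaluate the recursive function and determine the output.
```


fibonacci(7)
= fibonacci(6) + fibonacci(5)
= (fibonacci(5) + fibonacci(4)) + fibonacci(5)
Computing bottom-up: fibonacci(0)=0, fibonacci(1)=1, fibonacci(2)=1, fibonacci(3)=2, fibonacci(4)=3, fibonacci(5)=5, fibonacci(6)=8, fibonacci(7)=13
= 13


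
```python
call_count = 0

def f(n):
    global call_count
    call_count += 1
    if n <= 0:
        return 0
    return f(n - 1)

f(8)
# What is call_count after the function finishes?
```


f(8) calls f(7) calls ... calls f(0)
Total calls: 8 + 1 (for base case) = 9


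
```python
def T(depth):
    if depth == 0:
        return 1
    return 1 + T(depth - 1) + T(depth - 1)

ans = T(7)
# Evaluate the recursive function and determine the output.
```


T(7)
= 1 + T(6) + T(6)
= 1 + 2 * T(6)
T(k) = 2^(k+1) - 1
T(0) = 1
T(1) = 3
T(2) = 7
T(3) = 15
T(4) = 31
T(7) = 2^8 - 1 = 255


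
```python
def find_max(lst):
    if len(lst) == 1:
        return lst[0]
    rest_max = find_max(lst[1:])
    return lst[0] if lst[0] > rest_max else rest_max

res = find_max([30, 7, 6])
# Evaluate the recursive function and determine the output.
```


find_max([30, 7, 6])
= compare 30 with find_max([7, 6])
= compare 7 with find_max([6])
Base: find_max([6]) = 6
compare 7 with 6: max = 7
compare 30 with 7: max = 30
= 30


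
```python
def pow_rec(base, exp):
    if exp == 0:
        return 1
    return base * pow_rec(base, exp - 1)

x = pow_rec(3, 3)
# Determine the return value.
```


pow_rec(3, 3)
= 3 * pow_rec(3, 2)
= 3 * 3 * pow_rec(3, 1)
= 3 * 3 * 3 * pow_rec(3, 0)
= 3 * 3 * 3 * 1
= 27


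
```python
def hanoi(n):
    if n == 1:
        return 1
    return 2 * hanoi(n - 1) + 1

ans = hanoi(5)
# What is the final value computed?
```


hanoi(5)
= 2 * hanoi(4) + 1
= 2 * (2 * hanoi(3) + 1) + 1
= 2 * (2 * (2 * hanoi(2) + 1) + 1) + 1
= 2 * (2 * (2 * (2 * hanoi(1) + 1) + 1) + 1) + 1
Now compute bottom-up:
hanoi(1) = 1
hanoi(2) = 2 * 1 + 1 = 3
hanoi(3) = 2 * 3 + 1 = 7
hanoi(4) = 2 * 7 + 1 = 15
hanoi(5) = 2 * 15 + 1 = 31
= 31


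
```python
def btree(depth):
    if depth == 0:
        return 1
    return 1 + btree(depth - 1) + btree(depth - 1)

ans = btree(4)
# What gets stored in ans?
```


btree(4)
= 1 + btree(3) + btree(3)
= 1 + 2 * btree(3)
btree(k) = 2^(k+1) - 1
btree(0) = 1
btree(1) = 3
btree(2) = 7
btree(3) = 15
btree(4) = 31
btree(4) = 2^5 - 1 = 31


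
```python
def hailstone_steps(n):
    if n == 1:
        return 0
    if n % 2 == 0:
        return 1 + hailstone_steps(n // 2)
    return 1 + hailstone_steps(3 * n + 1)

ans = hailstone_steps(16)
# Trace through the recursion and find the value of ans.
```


hailstone_steps(16)
16 is even -> hailstone_steps(8)
8 is even -> hailstone_steps(4)
4 is even -> hailstone_steps(2)
2 is even -> hailstone_steps(1)
Reached 1 after 4 steps
= 4


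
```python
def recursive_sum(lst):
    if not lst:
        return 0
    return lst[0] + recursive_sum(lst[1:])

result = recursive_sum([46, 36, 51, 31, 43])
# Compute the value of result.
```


recursive_sum([46, 36, 51, 31, 43])
= 46 + recursive_sum([36, 51, 31, 43])
= 46 + 36 + recursive_sum([51, 31, 43])
= 46 + 36 + 51 + recursive_sum([31, 43])
= 46 + 36 + 51 + 31 + recursive_sum([43])
= 46 + 36 + 51 + 31 + 43 + recursive_sum([])
= 46 + 36 + 51 + 31 + 43 + 0
= 207


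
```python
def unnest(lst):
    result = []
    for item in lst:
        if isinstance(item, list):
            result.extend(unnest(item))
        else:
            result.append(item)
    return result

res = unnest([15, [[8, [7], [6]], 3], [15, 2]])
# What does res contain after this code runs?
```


unnest([15, [[8, [7], [6]], 3], [15, 2]])
Processing each element:
  15 is not a list -> append 15
  [[8, [7], [6]], 3] is a list -> unnest recursively -> [8, 7, 6, 3]
  [15, 2] is a list -> unnest recursively -> [15, 2]
= [15, 8, 7, 6, 3, 15, 2]


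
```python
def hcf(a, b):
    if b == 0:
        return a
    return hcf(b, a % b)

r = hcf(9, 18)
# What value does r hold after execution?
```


hcf(9, 18)
= hcf(18, 9 % 18) = hcf(18, 9)
= hcf(9, 18 % 9) = hcf(9, 0)
b == 0, return a = 9


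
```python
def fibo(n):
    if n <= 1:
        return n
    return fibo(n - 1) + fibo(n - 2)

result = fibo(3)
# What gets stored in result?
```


fibo(3)
= fibo(2) + fibo(1)
Computing bottom-up: fibo(0)=0, fibo(1)=1, fibo(2)=1, fibo(3)=2
= 2


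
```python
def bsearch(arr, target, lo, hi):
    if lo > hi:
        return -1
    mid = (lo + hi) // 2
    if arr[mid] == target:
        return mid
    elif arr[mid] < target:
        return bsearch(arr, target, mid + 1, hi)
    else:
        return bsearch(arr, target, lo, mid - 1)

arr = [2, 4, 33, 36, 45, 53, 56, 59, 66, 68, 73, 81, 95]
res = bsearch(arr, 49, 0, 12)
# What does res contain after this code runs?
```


bsearch(arr, 49, 0, 12)
lo=0, hi=12, mid=6, arr[mid]=56
56 > 49, search left half
lo=0, hi=5, mid=2, arr[mid]=33
33 < 49, search right half
lo=3, hi=5, mid=4, arr[mid]=45
45 < 49, search right half
lo=5, hi=5, mid=5, arr[mid]=53
53 > 49, search left half
lo > hi, target not found, return -1
= -1


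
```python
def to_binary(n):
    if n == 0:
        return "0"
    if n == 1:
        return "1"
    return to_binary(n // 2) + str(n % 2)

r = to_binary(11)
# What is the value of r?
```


to_binary(11)
= to_binary(5) + "1"
= to_binary(2) + "1" + "1"
= to_binary(1) + "0" + "1" + "1"
= "1" + "0" + "1" + "1"
= "1011"


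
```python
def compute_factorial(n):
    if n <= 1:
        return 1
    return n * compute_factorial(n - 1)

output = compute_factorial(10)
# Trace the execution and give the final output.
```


compute_factorial(10)
= 10 * compute_factorial(9)
= 10 * 9 * compute_factorial(8)
= 10 * 9 * 8 * compute_factorial(7)
= 10 * 9 * 8 * 7 * compute_factorial(6)
= 10 * 9 * 8 * 7 * 6 * compute_factorial(5)
= 10 * 9 * 8 * 7 * 6 * 5 * compute_factorial(4)
= 10 * 9 * 8 * 7 * 6 * 5 * 4 * compute_factorial(3)
= 10 * 9 * 8 * 7 * 6 * 5 * 4 * 3 * compute_factorial(2)
= 10 * 9 * 8 * 7 * 6 * 5 * 4 * 3 * 2 * compute_factorial(1)
= 10 * 9 * 8 * 7 * 6 * 5 * 4 * 3 * 2 * 1
= 3628800


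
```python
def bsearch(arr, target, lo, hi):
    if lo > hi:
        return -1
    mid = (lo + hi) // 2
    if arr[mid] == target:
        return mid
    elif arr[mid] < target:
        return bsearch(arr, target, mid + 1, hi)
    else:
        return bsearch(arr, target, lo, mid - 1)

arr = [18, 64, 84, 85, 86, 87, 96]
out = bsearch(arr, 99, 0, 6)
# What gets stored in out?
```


bsearch(arr, 99, 0, 6)
lo=0, hi=6, mid=3, arr[mid]=85
85 < 99, search right half
lo=4, hi=6, mid=5, arr[mid]=87
87 < 99, search right half
lo=6, hi=6, mid=6, arr[mid]=96
96 < 99, search right half
lo > hi, target not found, return -1
= -1


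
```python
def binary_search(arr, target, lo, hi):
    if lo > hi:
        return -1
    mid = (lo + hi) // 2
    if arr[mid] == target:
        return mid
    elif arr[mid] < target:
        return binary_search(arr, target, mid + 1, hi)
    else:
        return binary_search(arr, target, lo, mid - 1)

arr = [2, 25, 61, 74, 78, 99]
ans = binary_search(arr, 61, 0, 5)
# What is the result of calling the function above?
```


binary_search(arr, 61, 0, 5)
lo=0, hi=5, mid=2, arr[mid]=61
arr[2] == 61, found at index 2
= 2


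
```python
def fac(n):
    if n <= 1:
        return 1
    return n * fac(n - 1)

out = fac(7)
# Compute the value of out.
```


fac(7)
= 7 * fac(6)
= 7 * 6 * fac(5)
= 7 * 6 * 5 * fac(4)
= 7 * 6 * 5 * 4 * fac(3)
= 7 * 6 * 5 * 4 * 3 * fac(2)
= 7 * 6 * 5 * 4 * 3 * 2 * fac(1)
= 7 * 6 * 5 * 4 * 3 * 2 * 1
= 5040


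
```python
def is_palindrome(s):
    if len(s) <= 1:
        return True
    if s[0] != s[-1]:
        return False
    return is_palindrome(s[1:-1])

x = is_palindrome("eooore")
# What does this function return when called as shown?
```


is_palindrome("eooore")
"eooore": s[0]='e' == s[-1]='e' -> is_palindrome("ooor")
"ooor": s[0]='o' != s[-1]='r' -> False
= False


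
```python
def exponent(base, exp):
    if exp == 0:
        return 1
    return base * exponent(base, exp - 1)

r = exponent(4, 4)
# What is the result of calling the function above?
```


exponent(4, 4)
= 4 * exponent(4, 3)
= 4 * 4 * exponent(4, 2)
= 4 * 4 * 4 * exponent(4, 1)
= 4 * 4 * 4 * 4 * exponent(4, 0)
= 4 * 4 * 4 * 4 * 1
= 256


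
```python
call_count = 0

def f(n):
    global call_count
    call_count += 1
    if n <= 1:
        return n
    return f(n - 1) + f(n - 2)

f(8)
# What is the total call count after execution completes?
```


f(8) calls f(7) and f(6); each non-base call branches into two more.
Let C(k) = total number of calls made by f(k), including the call to f(k) itself.
Base cases: C(0) = 1, C(1) = 1
Recurrence: C(k) = 1 + C(k-1) + C(k-2)
  C(2) = 1 + C(1) + C(0) = 1 + 1 + 1 = 3
  C(3) = 1 + C(2) + C(1) = 1 + 3 + 1 = 5
  C(4) = 1 + C(3) + C(2) = 1 + 5 + 3 = 9
  C(5) = 1 + C(4) + C(3) = 1 + 9 + 5 = 15
  C(6) = 1 + C(5) + C(4) = 1 + 15 + 9 = 25
  C(7) = 1 + C(6) + C(5) = 1 + 25 + 15 = 41
  C(8) = 1 + C(7) + C(6) = 1 + 41 + 25 = 67
Total calls = C(8) = 67


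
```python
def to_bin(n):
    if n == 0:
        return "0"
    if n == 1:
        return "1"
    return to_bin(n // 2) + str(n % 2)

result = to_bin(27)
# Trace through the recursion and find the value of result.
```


to_bin(27)
= to_bin(13) + "1"
= to_bin(6) + "1" + "1"
= to_bin(3) + "0" + "1" + "1"
= to_bin(1) + "1" + "0" + "1" + "1"
= "1" + "1" + "0" + "1" + "1"
= "11011"


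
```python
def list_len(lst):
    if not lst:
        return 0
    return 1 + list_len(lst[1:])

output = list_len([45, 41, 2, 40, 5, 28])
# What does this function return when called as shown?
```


list_len([45, 41, 2, 40, 5, 28])
= 1 + list_len([41, 2, 40, 5, 28])
= 1 + 1 + list_len([2, 40, 5, 28])
= 1 + 1 + 1 + list_len([40, 5, 28])
= 1 + 1 + 1 + 1 + list_len([5, 28])
= 1 + 1 + 1 + 1 + 1 + list_len([28])
= 1 + 1 + 1 + 1 + 1 + 1 + list_len([])
= 1 + 1 + 1 + 1 + 1 + 1 + 0
= 6


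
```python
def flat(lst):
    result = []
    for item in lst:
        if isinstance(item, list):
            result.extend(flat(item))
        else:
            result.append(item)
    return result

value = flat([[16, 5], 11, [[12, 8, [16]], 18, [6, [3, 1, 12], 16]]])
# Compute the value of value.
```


flat([[16, 5], 11, [[12, 8, [16]], 18, [6, [3, 1, 12], 16]]])
Processing each element:
  [16, 5] is a list -> flat recursively -> [16, 5]
  11 is not a list -> append 11
  [[12, 8, [16]], 18, [6, [3, 1, 12], 16]] is a list -> flat recursively -> [12, 8, 16, 18, 6, 3, 1, 12, 16]
= [16, 5, 11, 12, 8, 16, 18, 6, 3, 1, 12, 16]


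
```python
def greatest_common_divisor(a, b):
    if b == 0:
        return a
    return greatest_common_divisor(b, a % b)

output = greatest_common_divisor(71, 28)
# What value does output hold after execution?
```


greatest_common_divisor(71, 28)
= greatest_common_divisor(28, 71 % 28) = greatest_common_divisor(28, 15)
= greatest_common_divisor(15, 28 % 15) = greatest_common_divisor(15, 13)
= greatest_common_divisor(13, 15 % 13) = greatest_common_divisor(13, 2)
= greatest_common_divisor(2, 13 % 2) = greatest_common_divisor(2, 1)
= greatest_common_divisor(1, 2 % 1) = greatest_common_divisor(1, 0)
b == 0, return a = 1


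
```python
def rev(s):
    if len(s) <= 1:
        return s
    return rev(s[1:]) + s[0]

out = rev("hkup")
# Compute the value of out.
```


rev("hkup")
= rev("kup") + "h"
= rev("up") + "k" + "h"
= rev("p") + "u" + "k" + "h"
= "p" + "u" + "k" + "h"
= "pukh"


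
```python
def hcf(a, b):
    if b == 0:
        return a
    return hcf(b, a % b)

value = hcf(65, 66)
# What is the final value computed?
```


hcf(65, 66)
= hcf(66, 65 % 66) = hcf(66, 65)
= hcf(65, 66 % 65) = hcf(65, 1)
= hcf(1, 65 % 1) = hcf(1, 0)
b == 0, return a = 1


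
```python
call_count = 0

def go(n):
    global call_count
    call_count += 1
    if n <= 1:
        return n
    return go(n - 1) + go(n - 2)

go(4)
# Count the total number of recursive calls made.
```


go(4) calls go(3) and go(2); each non-base call branches into two more.
Let C(k) = total number of calls made by go(k), including the call to go(k) itself.
Base cases: C(0) = 1, C(1) = 1
Recurrence: C(k) = 1 + C(k-1) + C(k-2)
  C(2) = 1 + C(1) + C(0) = 1 + 1 + 1 = 3
  C(3) = 1 + C(2) + C(1) = 1 + 3 + 1 = 5
  C(4) = 1 + C(3) + C(2) = 1 + 5 + 3 = 9
Total calls = C(4) = 9


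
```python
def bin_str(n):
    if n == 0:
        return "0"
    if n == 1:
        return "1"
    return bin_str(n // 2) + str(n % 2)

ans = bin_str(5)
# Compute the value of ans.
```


bin_str(5)
= bin_str(2) + "1"
= bin_str(1) + "0" + "1"
= "1" + "0" + "1"
= "101"


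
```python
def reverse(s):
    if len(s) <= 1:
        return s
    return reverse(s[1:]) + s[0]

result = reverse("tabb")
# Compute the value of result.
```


reverse("tabb")
= reverse("abb") + "t"
= reverse("bb") + "a" + "t"
= reverse("b") + "b" + "a" + "t"
= "b" + "b" + "a" + "t"
= "bbat"


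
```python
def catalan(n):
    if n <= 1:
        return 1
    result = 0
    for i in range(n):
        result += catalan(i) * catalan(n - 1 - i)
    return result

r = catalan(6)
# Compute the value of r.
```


catalan(6)
= sum of catalan(i) * catalan(6-1-i) for i in 0..5
First compute sub-values bottom-up:
  catalan(0) = 1, catalan(1) = 1
  catalan(2) = 1*1 + 1*1 = 2
  catalan(3) = 1*2 + 1*1 + 2*1 = 5
  catalan(4) = 1*5 + 1*2 + 2*1 + 5*1 = 14
  catalan(5) = 1*14 + 1*5 + 2*2 + 5*1 + 14*1 = 42
Now catalan(6):
  catalan(0)*catalan(5) = 1*42 = 42
  catalan(1)*catalan(4) = 1*14 = 14
  catalan(2)*catalan(3) = 2*5 = 10
  catalan(3)*catalan(2) = 5*2 = 10
  catalan(4)*catalan(1) = 14*1 = 14
  catalan(5)*catalan(0) = 42*1 = 42
= 42 + 14 + 10 + 10 + 14 + 42
= 132


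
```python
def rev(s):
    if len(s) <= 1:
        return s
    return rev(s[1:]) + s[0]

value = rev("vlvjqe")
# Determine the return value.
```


rev("vlvjqe")
= rev("lvjqe") + "v"
= rev("vjqe") + "l" + "v"
= rev("jqe") + "v" + "l" + "v"
= rev("qe") + "j" + "v" + "l" + "v"
= rev("e") + "q" + "j" + "v" + "l" + "v"
= "e" + "q" + "j" + "v" + "l" + "v"
= "eqjvlv"


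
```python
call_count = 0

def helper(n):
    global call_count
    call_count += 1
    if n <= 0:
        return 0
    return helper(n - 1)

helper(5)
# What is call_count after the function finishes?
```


helper(5) calls helper(4) calls ... calls helper(0)
Total calls: 5 + 1 (for base case) = 6


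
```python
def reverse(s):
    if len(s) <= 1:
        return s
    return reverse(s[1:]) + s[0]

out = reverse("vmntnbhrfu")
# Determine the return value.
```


reverse("vmntnbhrfu")
= reverse("mntnbhrfu") + "v"
= reverse("ntnbhrfu") + "m" + "v"
= reverse("tnbhrfu") + "n" + "m" + "v"
= reverse("nbhrfu") + "t" + "n" + "m" + "v"
= reverse("bhrfu") + "n" + "t" + "n" + "m" + "v"
= reverse("hrfu") + "b" + "n" + "t" + "n" + "m" + "v"
= reverse("rfu") + "h" + "b" + "n" + "t" + "n" + "m" + "v"
= reverse("fu") + "r" + "h" + "b" + "n" + "t" + "n" + "m" + "v"
= reverse("u") + "f" + "r" + "h" + "b" + "n" + "t" + "n" + "m" + "v"
= "u" + "f" + "r" + "h" + "b" + "n" + "t" + "n" + "m" + "v"
= "ufrhbntnmv"


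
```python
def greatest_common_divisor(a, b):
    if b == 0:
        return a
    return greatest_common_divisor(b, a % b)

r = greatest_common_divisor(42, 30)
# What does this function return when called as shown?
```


greatest_common_divisor(42, 30)
= greatest_common_divisor(30, 42 % 30) = greatest_common_divisor(30, 12)
= greatest_common_divisor(12, 30 % 12) = greatest_common_divisor(12, 6)
= greatest_common_divisor(6, 12 % 6) = greatest_common_divisor(6, 0)
b == 0, return a = 6


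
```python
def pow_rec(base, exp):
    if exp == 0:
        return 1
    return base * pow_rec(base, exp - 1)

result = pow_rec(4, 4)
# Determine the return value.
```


pow_rec(4, 4)
= 4 * pow_rec(4, 3)
= 4 * 4 * pow_rec(4, 2)
= 4 * 4 * 4 * pow_rec(4, 1)
= 4 * 4 * 4 * 4 * pow_rec(4, 0)
= 4 * 4 * 4 * 4 * 1
= 256


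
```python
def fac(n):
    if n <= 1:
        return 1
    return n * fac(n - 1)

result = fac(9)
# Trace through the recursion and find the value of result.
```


fac(9)
= 9 * fac(8)
= 9 * 8 * fac(7)
= 9 * 8 * 7 * fac(6)
= 9 * 8 * 7 * 6 * fac(5)
= 9 * 8 * 7 * 6 * 5 * fac(4)
= 9 * 8 * 7 * 6 * 5 * 4 * fac(3)
= 9 * 8 * 7 * 6 * 5 * 4 * 3 * fac(2)
= 9 * 8 * 7 * 6 * 5 * 4 * 3 * 2 * fac(1)
= 9 * 8 * 7 * 6 * 5 * 4 * 3 * 2 * 1
= 362880


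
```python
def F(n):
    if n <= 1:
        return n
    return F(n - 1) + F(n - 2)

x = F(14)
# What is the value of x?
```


F(14)
= F(13) + F(12)
= (F(12) + F(11)) + F(12)
Computing bottom-up: F(0)=0, F(1)=1, F(2)=1, F(3)=2, F(4)=3, F(5)=5, F(6)=8, F(7)=13, F(8)=21, F(9)=34, F(10)=55, F(11)=89, F(12)=144, F(13)=233, F(14)=377
= 377


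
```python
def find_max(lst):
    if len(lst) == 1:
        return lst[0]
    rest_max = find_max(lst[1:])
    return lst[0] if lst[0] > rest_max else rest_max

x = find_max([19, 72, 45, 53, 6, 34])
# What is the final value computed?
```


find_max([19, 72, 45, 53, 6, 34])
= compare 19 with find_max([72, 45, 53, 6, 34])
= compare 72 with find_max([45, 53, 6, 34])
= compare 45 with find_max([53, 6, 34])
= compare 53 with find_max([6, 34])
= compare 6 with find_max([34])
Base: find_max([34]) = 34
compare 6 with 34: max = 34
compare 53 with 34: max = 53
compare 45 with 53: max = 53
compare 72 with 53: max = 72
compare 19 with 72: max = 72
= 72


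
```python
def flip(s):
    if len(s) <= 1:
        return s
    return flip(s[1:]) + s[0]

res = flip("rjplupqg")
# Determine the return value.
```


flip("rjplupqg")
= flip("jplupqg") + "r"
= flip("plupqg") + "j" + "r"
= flip("lupqg") + "p" + "j" + "r"
= flip("upqg") + "l" + "p" + "j" + "r"
= flip("pqg") + "u" + "l" + "p" + "j" + "r"
= flip("qg") + "p" + "u" + "l" + "p" + "j" + "r"
= flip("g") + "q" + "p" + "u" + "l" + "p" + "j" + "r"
= "g" + "q" + "p" + "u" + "l" + "p" + "j" + "r"
= "gqpulpjr"


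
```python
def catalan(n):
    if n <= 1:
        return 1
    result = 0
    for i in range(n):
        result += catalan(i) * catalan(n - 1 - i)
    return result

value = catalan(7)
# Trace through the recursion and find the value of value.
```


catalan(7)
= sum of catalan(i) * catalan(7-1-i) for i in 0..6
First compute sub-values bottom-up:
  catalan(0) = 1, catalan(1) = 1
  catalan(2) = 1*1 + 1*1 = 2
  catalan(3) = 1*2 + 1*1 + 2*1 = 5
  catalan(4) = 1*5 + 1*2 + 2*1 + 5*1 = 14
  catalan(5) = 1*14 + 1*5 + 2*2 + 5*1 + 14*1 = 42
  catalan(6) = 1*42 + 1*14 + 2*5 + 5*2 + 14*1 + 42*1 = 132
Now catalan(7):
  catalan(0)*catalan(6) = 1*132 = 132
  catalan(1)*catalan(5) = 1*42 = 42
  catalan(2)*catalan(4) = 2*14 = 28
  catalan(3)*catalan(3) = 5*5 = 25
  catalan(4)*catalan(2) = 14*2 = 28
  catalan(5)*catalan(1) = 42*1 = 42
  catalan(6)*catalan(0) = 132*1 = 132
= 132 + 42 + 28 + 25 + 28 + 42 + 132
= 429


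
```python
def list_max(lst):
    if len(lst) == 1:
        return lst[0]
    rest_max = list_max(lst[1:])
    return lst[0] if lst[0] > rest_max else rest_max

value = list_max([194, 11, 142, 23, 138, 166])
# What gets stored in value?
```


list_max([194, 11, 142, 23, 138, 166])
= compare 194 with list_max([11, 142, 23, 138, 166])
= compare 11 with list_max([142, 23, 138, 166])
= compare 142 with list_max([23, 138, 166])
= compare 23 with list_max([138, 166])
= compare 138 with list_max([166])
Base: list_max([166]) = 166
compare 138 with 166: max = 166
compare 23 with 166: max = 166
compare 142 with 166: max = 166
compare 11 with 166: max = 166
compare 194 with 166: max = 194
= 194


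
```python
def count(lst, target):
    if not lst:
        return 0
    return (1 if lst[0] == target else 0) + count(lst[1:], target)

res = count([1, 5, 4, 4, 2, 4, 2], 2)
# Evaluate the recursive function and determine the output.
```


count([1, 5, 4, 4, 2, 4, 2], 2)
lst[0]=1 != 2: 0 + count([5, 4, 4, 2, 4, 2], 2)
lst[0]=5 != 2: 0 + count([4, 4, 2, 4, 2], 2)
lst[0]=4 != 2: 0 + count([4, 2, 4, 2], 2)
lst[0]=4 != 2: 0 + count([2, 4, 2], 2)
lst[0]=2 == 2: 1 + count([4, 2], 2)
lst[0]=4 != 2: 0 + count([2], 2)
lst[0]=2 == 2: 1 + count([], 2)
= 2


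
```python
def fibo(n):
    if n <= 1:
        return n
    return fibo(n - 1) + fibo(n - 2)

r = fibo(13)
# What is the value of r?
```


fibo(13)
= fibo(12) + fibo(11)
= (fibo(11) + fibo(10)) + fibo(11)
Computing bottom-up: fibo(0)=0, fibo(1)=1, fibo(2)=1, fibo(3)=2, fibo(4)=3, fibo(5)=5, fibo(6)=8, fibo(7)=13, fibo(8)=21, fibo(9)=34, fibo(10)=55, fibo(11)=89, fibo(12)=144, fibo(13)=233
= 233


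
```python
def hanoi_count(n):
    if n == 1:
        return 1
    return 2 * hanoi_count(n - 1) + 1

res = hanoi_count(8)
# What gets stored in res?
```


hanoi_count(8)
= 2 * hanoi_count(7) + 1
= 2 * (2 * hanoi_count(6) + 1) + 1
= 2 * (2 * (2 * hanoi_count(5) + 1) + 1) + 1
= 2 * (2 * (2 * (2 * hanoi_count(4) + 1) + 1) + 1) + 1
= 2 * (2 * (2 * (2 * (2 * hanoi_count(3) + 1) + 1) + 1) + 1) + 1
= 2 * (2 * (2 * (2 * (2 * (2 * hanoi_count(2) + 1) + 1) + 1) + 1) + 1) + 1
= 2 * (2 * (2 * (2 * (2 * (2 * (2 * hanoi_count(1) + 1) + 1) + 1) + 1) + 1) + 1) + 1
Now compute bottom-up:
hanoi_count(1) = 1
hanoi_count(2) = 2 * 1 + 1 = 3
hanoi_count(3) = 2 * 3 + 1 = 7
hanoi_count(4) = 2 * 7 + 1 = 15
hanoi_count(5) = 2 * 15 + 1 = 31
hanoi_count(6) = 2 * 31 + 1 = 63
hanoi_count(7) = 2 * 63 + 1 = 127
hanoi_count(8) = 2 * 127 + 1 = 255
= 255


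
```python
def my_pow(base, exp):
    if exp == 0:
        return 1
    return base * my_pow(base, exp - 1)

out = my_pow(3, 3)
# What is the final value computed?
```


my_pow(3, 3)
= 3 * my_pow(3, 2)
= 3 * 3 * my_pow(3, 1)
= 3 * 3 * 3 * my_pow(3, 0)
= 3 * 3 * 3 * 1
= 27


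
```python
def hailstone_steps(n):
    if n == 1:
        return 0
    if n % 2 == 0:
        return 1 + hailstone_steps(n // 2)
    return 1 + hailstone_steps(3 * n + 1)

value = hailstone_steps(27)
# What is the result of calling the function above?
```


hailstone_steps(27)
27 is odd -> 3*27+1 = 82 -> hailstone_steps(82)
82 is even -> hailstone_steps(41)
41 is odd -> 3*41+1 = 124 -> hailstone_steps(124)
124 is even -> hailstone_steps(62)
62 is even -> hailstone_steps(31)
31 is odd -> 3*31+1 = 94 -> hailstone_steps(94)
94 is even -> hailstone_steps(47)
47 is odd -> 3*47+1 = 142 -> hailstone_steps(142)
142 is even -> hailstone_steps(71)
71 is odd -> 3*71+1 = 214 -> hailstone_steps(214)
214 is even -> hailstone_steps(107)
107 is odd -> 3*107+1 = 322 -> hailstone_steps(322)
322 is even -> hailstone_steps(161)
161 is odd -> 3*161+1 = 484 -> hailstone_steps(484)
484 is even -> hailstone_steps(242)
242 is even -> hailstone_steps(121)
121 is odd -> 3*121+1 = 364 -> hailstone_steps(364)
364 is even -> hailstone_steps(182)
182 is even -> hailstone_steps(91)
91 is odd -> 3*91+1 = 274 -> hailstone_steps(274)
274 is even -> hailstone_steps(137)
137 is odd -> 3*137+1 = 412 -> hailstone_steps(412)
412 is even -> hailstone_steps(206)
206 is even -> hailstone_steps(103)
103 is odd -> 3*103+1 = 310 -> hailstone_steps(310)
310 is even -> hailstone_steps(155)
155 is odd -> 3*155+1 = 466 -> hailstone_steps(466)
466 is even -> hailstone_steps(233)
233 is odd -> 3*233+1 = 700 -> hailstone_steps(700)
700 is even -> hailstone_steps(350)
350 is even -> hailstone_steps(175)
175 is odd -> 3*175+1 = 526 -> hailstone_steps(526)
526 is even -> hailstone_steps(263)
263 is odd -> 3*263+1 = 790 -> hailstone_steps(790)
790 is even -> hailstone_steps(395)
395 is odd -> 3*395+1 = 1186 -> hailstone_steps(1186)
1186 is even -> hailstone_steps(593)
593 is odd -> 3*593+1 = 1780 -> hailstone_steps(1780)
1780 is even -> hailstone_steps(890)
890 is even -> hailstone_steps(445)
445 is odd -> 3*445+1 = 1336 -> hailstone_steps(1336)
1336 is even -> hailstone_steps(668)
668 is even -> hailstone_steps(334)
334 is even -> hailstone_steps(167)
167 is odd -> 3*167+1 = 502 -> hailstone_steps(502)
502 is even -> hailstone_steps(251)
251 is odd -> 3*251+1 = 754 -> hailstone_steps(754)
754 is even -> hailstone_steps(377)
377 is odd -> 3*377+1 = 1132 -> hailstone_steps(1132)
1132 is even -> hailstone_steps(566)
566 is even -> hailstone_steps(283)
283 is odd -> 3*283+1 = 850 -> hailstone_steps(850)
850 is even -> hailstone_steps(425)
425 is odd -> 3*425+1 = 1276 -> hailstone_steps(1276)
1276 is even -> hailstone_steps(638)
638 is even -> hailstone_steps(319)
319 is odd -> 3*319+1 = 958 -> hailstone_steps(958)
958 is even -> hailstone_steps(479)
479 is odd -> 3*479+1 = 1438 -> hailstone_steps(1438)
1438 is even -> hailstone_steps(719)
719 is odd -> 3*719+1 = 2158 -> hailstone_steps(2158)
2158 is even -> hailstone_steps(1079)
1079 is odd -> 3*1079+1 = 3238 -> hailstone_steps(3238)
3238 is even -> hailstone_steps(1619)
1619 is odd -> 3*1619+1 = 4858 -> hailstone_steps(4858)
4858 is even -> hailstone_steps(2429)
2429 is odd -> 3*2429+1 = 7288 -> hailstone_steps(7288)
7288 is even -> hailstone_steps(3644)
3644 is even -> hailstone_steps(1822)
1822 is even -> hailstone_steps(911)
911 is odd -> 3*911+1 = 2734 -> hailstone_steps(2734)
2734 is even -> hailstone_steps(1367)
1367 is odd -> 3*1367+1 = 4102 -> hailstone_steps(4102)
4102 is even -> hailstone_steps(2051)
2051 is odd -> 3*2051+1 = 6154 -> hailstone_steps(6154)
6154 is even -> hailstone_steps(3077)
3077 is odd -> 3*3077+1 = 9232 -> hailstone_steps(9232)
9232 is even -> hailstone_steps(4616)
4616 is even -> hailstone_steps(2308)
2308 is even -> hailstone_steps(1154)
1154 is even -> hailstone_steps(577)
577 is odd -> 3*577+1 = 1732 -> hailstone_steps(1732)
1732 is even -> hailstone_steps(866)
866 is even -> hailstone_steps(433)
433 is odd -> 3*433+1 = 1300 -> hailstone_steps(1300)
1300 is even -> hailstone_steps(650)
650 is even -> hailstone_steps(325)
325 is odd -> 3*325+1 = 976 -> hailstone_steps(976)
976 is even -> hailstone_steps(488)
488 is even -> hailstone_steps(244)
244 is even -> hailstone_steps(122)
122 is even -> hailstone_steps(61)
61 is odd -> 3*61+1 = 184 -> hailstone_steps(184)
184 is even -> hailstone_steps(92)
92 is even -> hailstone_steps(46)
46 is even -> hailstone_steps(23)
23 is odd -> 3*23+1 = 70 -> hailstone_steps(70)
70 is even -> hailstone_steps(35)
35 is odd -> 3*35+1 = 106 -> hailstone_steps(106)
106 is even -> hailstone_steps(53)
53 is odd -> 3*53+1 = 160 -> hailstone_steps(160)
160 is even -> hailstone_steps(80)
80 is even -> hailstone_steps(40)
40 is even -> hailstone_steps(20)
20 is even -> hailstone_steps(10)
10 is even -> hailstone_steps(5)
5 is odd -> 3*5+1 = 16 -> hailstone_steps(16)
16 is even -> hailstone_steps(8)
8 is even -> hailstone_steps(4)
4 is even -> hailstone_steps(2)
2 is even -> hailstone_steps(1)
Reached 1 after 111 steps
= 111


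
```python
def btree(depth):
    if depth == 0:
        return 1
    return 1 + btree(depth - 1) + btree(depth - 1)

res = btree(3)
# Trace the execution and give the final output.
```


btree(3)
= 1 + btree(2) + btree(2)
= 1 + 2 * btree(2)
btree(k) = 2^(k+1) - 1
btree(0) = 1
btree(1) = 3
btree(2) = 7
btree(3) = 15
btree(3) = 2^4 - 1 = 15


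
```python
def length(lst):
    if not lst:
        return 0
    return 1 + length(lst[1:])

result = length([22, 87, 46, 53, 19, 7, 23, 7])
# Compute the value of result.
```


length([22, 87, 46, 53, 19, 7, 23, 7])
= 1 + length([87, 46, 53, 19, 7, 23, 7])
= 1 + 1 + length([46, 53, 19, 7, 23, 7])
= 1 + 1 + 1 + length([53, 19, 7, 23, 7])
= 1 + 1 + 1 + 1 + length([19, 7, 23, 7])
= 1 + 1 + 1 + 1 + 1 + length([7, 23, 7])
= 1 + 1 + 1 + 1 + 1 + 1 + length([23, 7])
= 1 + 1 + 1 + 1 + 1 + 1 + 1 + length([7])
= 1 + 1 + 1 + 1 + 1 + 1 + 1 + 1 + length([])
= 1 + 1 + 1 + 1 + 1 + 1 + 1 + 1 + 0
= 8


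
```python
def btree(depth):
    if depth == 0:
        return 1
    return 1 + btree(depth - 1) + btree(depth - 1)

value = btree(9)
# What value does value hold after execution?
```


btree(9)
= 1 + btree(8) + btree(8)
= 1 + 2 * btree(8)
btree(k) = 2^(k+1) - 1
btree(0) = 1
btree(1) = 3
btree(2) = 7
btree(3) = 15
btree(4) = 31
btree(9) = 2^10 - 1 = 1023


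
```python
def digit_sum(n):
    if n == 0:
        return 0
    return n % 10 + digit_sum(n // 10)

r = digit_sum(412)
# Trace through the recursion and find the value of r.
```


digit_sum(412)
= 2 + digit_sum(41)
= 2 + 1 + digit_sum(4)
= 2 + 1 + 4 + digit_sum(0)
= 2 + 1 + 4 + 0
= 7


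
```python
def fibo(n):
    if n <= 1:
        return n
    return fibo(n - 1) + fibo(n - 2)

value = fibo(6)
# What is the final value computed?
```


fibo(6)
= fibo(5) + fibo(4)
= (fibo(4) + fibo(3)) + fibo(4)
Computing bottom-up: fibo(0)=0, fibo(1)=1, fibo(2)=1, fibo(3)=2, fibo(4)=3, fibo(5)=5, fibo(6)=8
= 8


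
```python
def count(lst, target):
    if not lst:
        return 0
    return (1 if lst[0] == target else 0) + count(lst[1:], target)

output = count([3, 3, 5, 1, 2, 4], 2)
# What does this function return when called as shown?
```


count([3, 3, 5, 1, 2, 4], 2)
lst[0]=3 != 2: 0 + count([3, 5, 1, 2, 4], 2)
lst[0]=3 != 2: 0 + count([5, 1, 2, 4], 2)
lst[0]=5 != 2: 0 + count([1, 2, 4], 2)
lst[0]=1 != 2: 0 + count([2, 4], 2)
lst[0]=2 == 2: 1 + count([4], 2)
lst[0]=4 != 2: 0 + count([], 2)
= 1


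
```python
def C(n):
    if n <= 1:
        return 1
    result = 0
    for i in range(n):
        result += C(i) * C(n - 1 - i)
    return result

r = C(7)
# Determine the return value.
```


C(7)
= sum of C(i) * C(7-1-i) for i in 0..6
First compute sub-values bottom-up:
  C(0) = 1, C(1) = 1
  C(2) = 1*1 + 1*1 = 2
  C(3) = 1*2 + 1*1 + 2*1 = 5
  C(4) = 1*5 + 1*2 + 2*1 + 5*1 = 14
  C(5) = 1*14 + 1*5 + 2*2 + 5*1 + 14*1 = 42
  C(6) = 1*42 + 1*14 + 2*5 + 5*2 + 14*1 + 42*1 = 132
Now C(7):
  C(0)*C(6) = 1*132 = 132
  C(1)*C(5) = 1*42 = 42
  C(2)*C(4) = 2*14 = 28
  C(3)*C(3) = 5*5 = 25
  C(4)*C(2) = 14*2 = 28
  C(5)*C(1) = 42*1 = 42
  C(6)*C(0) = 132*1 = 132
= 132 + 42 + 28 + 25 + 28 + 42 + 132
= 429


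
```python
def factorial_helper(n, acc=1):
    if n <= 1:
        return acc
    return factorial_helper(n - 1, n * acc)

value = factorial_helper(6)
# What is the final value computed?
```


factorial_helper(6, 1)
= factorial_helper(5, 6 * 1) = factorial_helper(5, 6)
= factorial_helper(4, 5 * 6) = factorial_helper(4, 30)
= factorial_helper(3, 4 * 30) = factorial_helper(3, 120)
= factorial_helper(2, 3 * 120) = factorial_helper(2, 360)
= factorial_helper(1, 2 * 360) = factorial_helper(1, 720)
n <= 1, return acc = 720


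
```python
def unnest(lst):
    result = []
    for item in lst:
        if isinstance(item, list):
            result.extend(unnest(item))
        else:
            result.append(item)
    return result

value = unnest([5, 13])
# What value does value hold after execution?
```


unnest([5, 13])
Processing each element:
  5 is not a list -> append 5
  13 is not a list -> append 13
= [5, 13]


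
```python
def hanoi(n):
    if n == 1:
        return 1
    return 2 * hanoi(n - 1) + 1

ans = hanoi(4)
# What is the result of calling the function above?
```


hanoi(4)
= 2 * hanoi(3) + 1
= 2 * (2 * hanoi(2) + 1) + 1
= 2 * (2 * (2 * hanoi(1) + 1) + 1) + 1
Now compute bottom-up:
hanoi(1) = 1
hanoi(2) = 2 * 1 + 1 = 3
hanoi(3) = 2 * 3 + 1 = 7
hanoi(4) = 2 * 7 + 1 = 15
= 15


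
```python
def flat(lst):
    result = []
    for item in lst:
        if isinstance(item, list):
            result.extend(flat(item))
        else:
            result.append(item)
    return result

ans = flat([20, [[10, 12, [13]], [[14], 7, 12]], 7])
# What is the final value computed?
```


flat([20, [[10, 12, [13]], [[14], 7, 12]], 7])
Processing each element:
  20 is not a list -> append 20
  [[10, 12, [13]], [[14], 7, 12]] is a list -> flat recursively -> [10, 12, 13, 14, 7, 12]
  7 is not a list -> append 7
= [20, 10, 12, 13, 14, 7, 12, 7]
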